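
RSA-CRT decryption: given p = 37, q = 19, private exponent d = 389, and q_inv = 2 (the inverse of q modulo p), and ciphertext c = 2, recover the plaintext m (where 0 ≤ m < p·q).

d_p = d mod (p−1) = 389 mod 36 = 29; d_q = d mod (q−1) = 11.
m₁ = c^(d_p) mod p: c ≡ 2 (mod 37), and 2^29 mod 37 = 24.
m₂ = c^(d_q) mod q: c ≡ 2 (mod 19), and 2^11 mod 19 = 15.
h = q_inv·(m₁ − m₂) mod p = 2·(24 − 15) mod 37 = 18.
m = m₂ + h·q = 15 + 18·19 = 357.

357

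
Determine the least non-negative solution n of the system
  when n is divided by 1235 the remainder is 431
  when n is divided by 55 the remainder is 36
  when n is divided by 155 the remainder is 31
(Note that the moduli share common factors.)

290656

gcd(1235, 55) = 5 and 5 | (36 − 431), so the pair is consistent; merging gives n ≡ 5371 (mod 13585), where 13585 = lcm(1235, 55).
gcd(13585, 155) = 5 and 5 | (31 − 5371), so the pair is consistent; merging gives n ≡ 290656 (mod 421135), where 421135 = lcm(13585, 155).
The solution is unique modulo lcm(1235, 55, 155) = 421135.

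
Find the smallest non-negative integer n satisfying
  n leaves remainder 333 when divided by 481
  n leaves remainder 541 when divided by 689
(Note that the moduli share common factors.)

25345

gcd(481, 689) = 13 and 13 | (541 − 333), so the pair is consistent; merging gives n ≡ 25345 (mod 25493), where 25493 = lcm(481, 689).
The solution is unique modulo lcm(481, 689) = 25493.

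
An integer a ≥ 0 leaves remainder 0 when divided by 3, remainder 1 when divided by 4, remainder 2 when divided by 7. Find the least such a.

The moduli are pairwise coprime; N = 3·4·7 = 84.
N/3 = 28; 28 ≡ 1 (mod 3), inverse 1.
N/4 = 21; 21 ≡ 1 (mod 4), inverse 1.
N/7 = 12; 12 ≡ 5 (mod 7); 5·3 ≡ 1, so inverse 3.
a ≡ 0·28·1 + 1·21·1 + 2·12·3 = 93.
93 mod 84 = 9.

9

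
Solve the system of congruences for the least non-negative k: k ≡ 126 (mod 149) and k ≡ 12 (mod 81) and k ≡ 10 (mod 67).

The moduli are pairwise coprime; N = 149·81·67 = 808623.
N/149 = 5427; 5427 ≡ 63 (mod 149); 63·123 ≡ 1, so inverse 123.
N/81 = 9983; 9983 ≡ 20 (mod 81); 20·77 ≡ 1, so inverse 77.
N/67 = 12069; 12069 ≡ 9 (mod 67); 9·15 ≡ 1, so inverse 15.
k ≡ 126·5427·123 + 12·9983·77 + 10·12069·15 = 95142288.
95142288 mod 808623 = 533397.

533397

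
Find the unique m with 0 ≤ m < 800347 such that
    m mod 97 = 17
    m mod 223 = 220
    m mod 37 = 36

The moduli are pairwise coprime; N = 97·223·37 = 800347.
N/97 = 8251; 8251 ≡ 6 (mod 97); 6·81 ≡ 1, so inverse 81.
N/223 = 3589; 3589 ≡ 21 (mod 223); 21·85 ≡ 1, so inverse 85.
N/37 = 21631; 21631 ≡ 23 (mod 37); 23·29 ≡ 1, so inverse 29.
m ≡ 17·8251·81 + 220·3589·85 + 36·21631·29 = 101058691.
101058691 mod 800347 = 214969.

214969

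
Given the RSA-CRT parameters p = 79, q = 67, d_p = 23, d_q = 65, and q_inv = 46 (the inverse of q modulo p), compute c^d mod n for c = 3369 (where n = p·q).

m₁ = c^(d_p) mod p: c ≡ 51 (mod 79), and 51^23 mod 79 = 26.
m₂ = c^(d_q) mod q: c ≡ 19 (mod 67), and 19^65 mod 67 = 60.
h = q_inv·(m₁ − m₂) mod p = 46·(26 − 60) mod 79 = 16.
m = m₂ + h·q = 60 + 16·67 = 1132.

1132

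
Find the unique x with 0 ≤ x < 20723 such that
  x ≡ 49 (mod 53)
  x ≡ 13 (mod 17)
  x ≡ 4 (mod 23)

The moduli are pairwise coprime; N = 53·17·23 = 20723.
N/53 = 391; 391 ≡ 20 (mod 53); 20·8 ≡ 1, so inverse 8.
N/17 = 1219; 1219 ≡ 12 (mod 17); 12·10 ≡ 1, so inverse 10.
N/23 = 901; 901 ≡ 4 (mod 23); 4·6 ≡ 1, so inverse 6.
x ≡ 49·391·8 + 13·1219·10 + 4·901·6 = 333366.
333366 mod 20723 = 1798.

1798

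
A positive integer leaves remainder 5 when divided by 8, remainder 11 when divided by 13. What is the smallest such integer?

37

Combine the congruences pairwise.
From x ≡ 5 (mod 8) write x = 5 + 8t. Substituting into x ≡ 11 (mod 13) gives 8t ≡ 6 (mod 13), and since 8⁻¹ ≡ 5 (mod 13), t ≡ 4. Hence x ≡ 5 + 8·4 = 37 (mod 104).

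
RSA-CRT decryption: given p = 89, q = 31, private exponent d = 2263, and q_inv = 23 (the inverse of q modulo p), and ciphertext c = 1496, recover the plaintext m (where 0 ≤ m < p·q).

d_p = d mod (p−1) = 2263 mod 88 = 63; d_q = d mod (q−1) = 13.
m₁ = c^(d_p) mod p: c ≡ 72 (mod 89), and 72^63 mod 89 = 5.
m₂ = c^(d_q) mod q: c ≡ 8 (mod 31), and 8^13 mod 31 = 16.
h = q_inv·(m₁ − m₂) mod p = 23·(5 − 16) mod 89 = 14.
m = m₂ + h·q = 16 + 14·31 = 450.

450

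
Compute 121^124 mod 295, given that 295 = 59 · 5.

71

Mod 59: 121 ≡ 3; by Fermat, exponent reduces to 124 mod 58 = 8; 3^8 ≡ 12 (mod 59).
Mod 5: 121 ≡ 1; since 4 | 124, by Fermat 1^124 ≡ 1 (mod 5).
Combine by CRT: x ≡ 12 (mod 59), x ≡ 1 (mod 5) ⇒ x ≡ 71 (mod 295).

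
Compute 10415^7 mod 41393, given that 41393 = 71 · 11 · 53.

4811

Mod 71: 10415 ≡ 49; 49^7 ≡ 54 (mod 71).
Mod 11: 10415 ≡ 9; 9^7 ≡ 4 (mod 11).
Mod 53: 10415 ≡ 27; 27^7 ≡ 41 (mod 53).
Combine by CRT: x ≡ 54 (mod 71), x ≡ 4 (mod 11), x ≡ 41 (mod 53) ⇒ x ≡ 4811 (mod 41393).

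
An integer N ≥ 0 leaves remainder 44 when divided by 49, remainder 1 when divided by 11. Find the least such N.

485

From N ≡ 44 (mod 49) write N = 44 + 49t. Substituting into N ≡ 1 (mod 11) gives 49t ≡ 1 (mod 11), and since 5⁻¹ ≡ 9 (mod 11), t ≡ 9. Hence N ≡ 44 + 49·9 = 485 (mod 539).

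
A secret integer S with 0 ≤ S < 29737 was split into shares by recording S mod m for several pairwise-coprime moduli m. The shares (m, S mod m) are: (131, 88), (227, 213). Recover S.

9520

From S ≡ 88 (mod 131) write S = 88 + 131t. Substituting into S ≡ 213 (mod 227) gives 131t ≡ 125 (mod 227), and since 131⁻¹ ≡ 26 (mod 227), t ≡ 72. Hence S ≡ 88 + 131·72 = 9520 (mod 29737).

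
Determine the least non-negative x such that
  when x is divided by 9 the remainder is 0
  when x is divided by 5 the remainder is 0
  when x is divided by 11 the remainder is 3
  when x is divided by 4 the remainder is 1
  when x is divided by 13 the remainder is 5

The moduli are pairwise coprime; N = 9·5·11·4·13 = 25740.
N/9 = 2860; 2860 ≡ 7 (mod 9); 7·4 ≡ 1, so inverse 4.
N/5 = 5148; 5148 ≡ 3 (mod 5); 3·2 ≡ 1, so inverse 2.
N/11 = 2340; 2340 ≡ 8 (mod 11); 8·7 ≡ 1, so inverse 7.
N/4 = 6435; 6435 ≡ 3 (mod 4); 3·3 ≡ 1, so inverse 3.
N/13 = 1980; 1980 ≡ 4 (mod 13); 4·10 ≡ 1, so inverse 10.
x ≡ 0·2860·4 + 0·5148·2 + 3·2340·7 + 1·6435·3 + 5·1980·10 = 167445.
167445 mod 25740 = 13005.

13005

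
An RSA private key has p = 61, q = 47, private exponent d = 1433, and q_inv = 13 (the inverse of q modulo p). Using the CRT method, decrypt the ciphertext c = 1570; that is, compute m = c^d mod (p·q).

d_p = d mod (p−1) = 1433 mod 60 = 53; d_q = d mod (q−1) = 7.
m₁ = c^(d_p) mod p: c ≡ 45 (mod 61), and 45^53 mod 61 = 4.
m₂ = c^(d_q) mod q: c ≡ 19 (mod 47), and 19^7 mod 47 = 30.
h = q_inv·(m₁ − m₂) mod p = 13·(4 − 30) mod 61 = 28.
m = m₂ + h·q = 30 + 28·47 = 1346.

1346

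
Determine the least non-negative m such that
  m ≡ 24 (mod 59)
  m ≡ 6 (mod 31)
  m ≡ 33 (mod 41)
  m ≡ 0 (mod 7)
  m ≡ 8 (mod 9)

2509766

The moduli are pairwise coprime; N = 59·31·41·7·9 = 4724307.
N/59 = 80073; 80073 ≡ 10 (mod 59); 10·6 ≡ 1, so inverse 6.
N/31 = 152397; 152397 ≡ 1 (mod 31), inverse 1.
N/41 = 115227; 115227 ≡ 17 (mod 41); 17·29 ≡ 1, so inverse 29.
N/7 = 674901; 674901 ≡ 3 (mod 7); 3·5 ≡ 1, so inverse 5.
N/9 = 524923; 524923 ≡ 7 (mod 9); 7·4 ≡ 1, so inverse 4.
m ≡ 24·80073·6 + 6·152397·1 + 33·115227·29 + 0·674901·5 + 8·524923·4 = 139514669.
139514669 mod 4724307 = 2509766.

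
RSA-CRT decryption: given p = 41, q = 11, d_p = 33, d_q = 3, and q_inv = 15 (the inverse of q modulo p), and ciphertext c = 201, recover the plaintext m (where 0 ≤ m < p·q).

m₁ = c^(d_p) mod p: c ≡ 37 (mod 41), and 37^33 mod 41 = 18.
m₂ = c^(d_q) mod q: c ≡ 3 (mod 11), and 3^3 mod 11 = 5.
h = q_inv·(m₁ − m₂) mod p = 15·(18 − 5) mod 41 = 31.
m = m₂ + h·q = 5 + 31·11 = 346.

346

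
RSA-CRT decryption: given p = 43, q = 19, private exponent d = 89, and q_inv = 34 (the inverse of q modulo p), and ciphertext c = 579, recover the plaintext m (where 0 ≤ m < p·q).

112

d_p = d mod (p−1) = 89 mod 42 = 5; d_q = d mod (q−1) = 17.
m₁ = c^(d_p) mod p: c ≡ 20 (mod 43), and 20^5 mod 43 = 26.
m₂ = c^(d_q) mod q: c ≡ 9 (mod 19), and 9^17 mod 19 = 17.
h = q_inv·(m₁ − m₂) mod p = 34·(26 − 17) mod 43 = 5.
m = m₂ + h·q = 17 + 5·19 = 112.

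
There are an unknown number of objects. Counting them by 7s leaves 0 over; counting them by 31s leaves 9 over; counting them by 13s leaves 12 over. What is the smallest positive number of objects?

350

From N ≡ 0 (mod 7) write N = 0 + 7t. Substituting into N ≡ 9 (mod 31) gives 7t ≡ 9 (mod 31), and since 7⁻¹ ≡ 9 (mod 31), t ≡ 19. Hence N ≡ 0 + 7·19 = 133 (mod 217).
From N ≡ 133 (mod 217) write N = 133 + 217t. Substituting into N ≡ 12 (mod 13) gives 217t ≡ 9 (mod 13), and since 9⁻¹ ≡ 3 (mod 13), t ≡ 1. Hence N ≡ 133 + 217·1 = 350 (mod 2821).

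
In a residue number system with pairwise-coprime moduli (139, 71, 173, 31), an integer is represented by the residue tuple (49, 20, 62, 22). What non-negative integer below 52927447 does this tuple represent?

The moduli are pairwise coprime; N = 139·71·173·31 = 52927447.
N/139 = 380773; 380773 ≡ 52 (mod 139); 52·131 ≡ 1, so inverse 131.
N/71 = 745457; 745457 ≡ 28 (mod 71); 28·33 ≡ 1, so inverse 33.
N/173 = 305939; 305939 ≡ 75 (mod 173); 75·30 ≡ 1, so inverse 30.
N/31 = 1707337; 1707337 ≡ 12 (mod 31); 12·13 ≡ 1, so inverse 13.
x ≡ 49·380773·131 + 20·745457·33 + 62·305939·30 + 22·1707337·13 = 3993528429.
3993528429 mod 52927447 = 23969904.

23969904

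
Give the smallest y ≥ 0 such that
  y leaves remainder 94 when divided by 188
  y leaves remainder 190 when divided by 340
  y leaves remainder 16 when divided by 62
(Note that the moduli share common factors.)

27730

Combine the congruences pairwise.
gcd(188, 340) = 4 and 4 | (190 − 94), so the pair is consistent; merging gives y ≡ 11750 (mod 15980), where 15980 = lcm(188, 340).
gcd(15980, 62) = 2 and 2 | (16 − 11750), so the pair is consistent; merging gives y ≡ 27730 (mod 495380), where 495380 = lcm(15980, 62).
The solution is unique modulo lcm(188, 340, 62) = 495380.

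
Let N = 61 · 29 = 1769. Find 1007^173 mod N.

1104

Mod 61: 1007 ≡ 31; by Fermat, exponent reduces to 173 mod 60 = 53; 31^53 ≡ 6 (mod 61).
Mod 29: 1007 ≡ 21; by Fermat, exponent reduces to 173 mod 28 = 5; 21^5 ≡ 2 (mod 29).
Combine by CRT: x ≡ 6 (mod 61), x ≡ 2 (mod 29) ⇒ x ≡ 1104 (mod 1769).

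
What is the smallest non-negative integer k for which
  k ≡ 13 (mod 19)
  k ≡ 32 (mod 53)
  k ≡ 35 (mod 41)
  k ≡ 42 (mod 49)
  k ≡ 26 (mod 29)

18902429

From k ≡ 13 (mod 19) write k = 13 + 19t. Substituting into k ≡ 32 (mod 53) gives 19t ≡ 19 (mod 53), and since 19⁻¹ ≡ 14 (mod 53), t ≡ 1. Hence k ≡ 13 + 19·1 = 32 (mod 1007).
From k ≡ 32 (mod 1007) write k = 32 + 1007t. Substituting into k ≡ 35 (mod 41) gives 1007t ≡ 3 (mod 41), and since 23⁻¹ ≡ 25 (mod 41), t ≡ 34. Hence k ≡ 32 + 1007·34 = 34270 (mod 41287).
From k ≡ 34270 (mod 41287) write k = 34270 + 41287t. Substituting into k ≡ 42 (mod 49) gives 41287t ≡ 23 (mod 49), and since 29⁻¹ ≡ 22 (mod 49), t ≡ 16. Hence k ≡ 34270 + 41287·16 = 694862 (mod 2023063).
From k ≡ 694862 (mod 2023063) write k = 694862 + 2023063t. Substituting into k ≡ 26 (mod 29) gives 2023063t ≡ 4 (mod 29), and since 23⁻¹ ≡ 24 (mod 29), t ≡ 9. Hence k ≡ 694862 + 2023063·9 = 18902429 (mod 58668827).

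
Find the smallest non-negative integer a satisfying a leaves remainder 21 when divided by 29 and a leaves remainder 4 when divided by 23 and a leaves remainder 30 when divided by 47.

From a ≡ 21 (mod 29) write a = 21 + 29t. Substituting into a ≡ 4 (mod 23) gives 29t ≡ 6 (mod 23), and since 6⁻¹ ≡ 4 (mod 23), t ≡ 1. Hence a ≡ 21 + 29·1 = 50 (mod 667).
From a ≡ 50 (mod 667) write a = 50 + 667t. Substituting into a ≡ 30 (mod 47) gives 667t ≡ 27 (mod 47), and since 9⁻¹ ≡ 21 (mod 47), t ≡ 3. Hence a ≡ 50 + 667·3 = 2051 (mod 31349).

2051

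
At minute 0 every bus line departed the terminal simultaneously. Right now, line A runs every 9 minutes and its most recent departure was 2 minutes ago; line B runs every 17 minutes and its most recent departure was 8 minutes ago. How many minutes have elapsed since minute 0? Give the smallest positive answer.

110

From t ≡ 2 (mod 9) write t = 2 + 9s. Substituting into t ≡ 8 (mod 17) gives 9s ≡ 6 (mod 17), and since 9⁻¹ ≡ 2 (mod 17), s ≡ 12. Hence t ≡ 2 + 9·12 = 110 (mod 153).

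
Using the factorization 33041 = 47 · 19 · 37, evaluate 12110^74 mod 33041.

4894

Mod 47: 12110 ≡ 31; by Fermat, exponent reduces to 74 mod 46 = 28; 31^28 ≡ 6 (mod 47).
Mod 19: 12110 ≡ 7; by Fermat, exponent reduces to 74 mod 18 = 2; 7^2 ≡ 11 (mod 19).
Mod 37: 12110 ≡ 11; by Fermat, exponent reduces to 74 mod 36 = 2; 11^2 ≡ 10 (mod 37).
Combine by CRT: x ≡ 6 (mod 47), x ≡ 11 (mod 19), x ≡ 10 (mod 37) ⇒ x ≡ 4894 (mod 33041).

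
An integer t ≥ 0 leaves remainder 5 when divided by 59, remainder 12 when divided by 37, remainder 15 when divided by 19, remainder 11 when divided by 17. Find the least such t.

The moduli are pairwise coprime; N = 59·37·19·17 = 705109.
N/59 = 11951; 11951 ≡ 33 (mod 59); 33·34 ≡ 1, so inverse 34.
N/37 = 19057; 19057 ≡ 2 (mod 37); 2·19 ≡ 1, so inverse 19.
N/19 = 37111; 37111 ≡ 4 (mod 19); 4·5 ≡ 1, so inverse 5.
N/17 = 41477; 41477 ≡ 14 (mod 17); 14·11 ≡ 1, so inverse 11.
t ≡ 5·11951·34 + 12·19057·19 + 15·37111·5 + 11·41477·11 = 14178708.
14178708 mod 705109 = 76528.

76528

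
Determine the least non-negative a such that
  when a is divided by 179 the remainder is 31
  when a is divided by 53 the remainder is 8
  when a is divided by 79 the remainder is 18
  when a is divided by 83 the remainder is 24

Combine the congruences pairwise.
From a ≡ 31 (mod 179) write a = 31 + 179t. Substituting into a ≡ 8 (mod 53) gives 179t ≡ 30 (mod 53), and since 20⁻¹ ≡ 8 (mod 53), t ≡ 28. Hence a ≡ 31 + 179·28 = 5043 (mod 9487).
From a ≡ 5043 (mod 9487) write a = 5043 + 9487t. Substituting into a ≡ 18 (mod 79) gives 9487t ≡ 31 (mod 79), and since 7⁻¹ ≡ 34 (mod 79), t ≡ 27. Hence a ≡ 5043 + 9487·27 = 261192 (mod 749473).
From a ≡ 261192 (mod 749473) write a = 261192 + 749473t. Substituting into a ≡ 24 (mod 83) gives 749473t ≡ 33 (mod 83), and since 66⁻¹ ≡ 39 (mod 83), t ≡ 42. Hence a ≡ 261192 + 749473·42 = 31739058 (mod 62206259).

31739058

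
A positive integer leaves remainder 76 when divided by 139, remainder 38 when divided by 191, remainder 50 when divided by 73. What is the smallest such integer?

From k ≡ 76 (mod 139) write k = 76 + 139t. Substituting into k ≡ 38 (mod 191) gives 139t ≡ 153 (mod 191), and since 139⁻¹ ≡ 11 (mod 191), t ≡ 155. Hence k ≡ 76 + 139·155 = 21621 (mod 26549).
From k ≡ 21621 (mod 26549) write k = 21621 + 26549t. Substituting into k ≡ 50 (mod 73) gives 26549t ≡ 37 (mod 73), and since 50⁻¹ ≡ 19 (mod 73), t ≡ 46. Hence k ≡ 21621 + 26549·46 = 1242875 (mod 1938077).

1242875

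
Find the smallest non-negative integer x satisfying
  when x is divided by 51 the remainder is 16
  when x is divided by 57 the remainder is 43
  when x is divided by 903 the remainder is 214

171784

Combine the congruences pairwise.
gcd(51, 57) = 3 and 3 | (43 − 16), so the pair is consistent; merging gives x ≡ 271 (mod 969), where 969 = lcm(51, 57).
gcd(969, 903) = 3 and 3 | (214 − 271), so the pair is consistent; merging gives x ≡ 171784 (mod 291669), where 291669 = lcm(969, 903).
The solution is unique modulo lcm(51, 57, 903) = 291669.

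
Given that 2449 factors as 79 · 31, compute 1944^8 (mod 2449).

121

Mod 79: 1944 ≡ 48; 48^8 ≡ 42 (mod 79).
Mod 31: 1944 ≡ 22; 22^8 ≡ 28 (mod 31).
Combine by CRT: x ≡ 42 (mod 79), x ≡ 28 (mod 31) ⇒ x ≡ 121 (mod 2449).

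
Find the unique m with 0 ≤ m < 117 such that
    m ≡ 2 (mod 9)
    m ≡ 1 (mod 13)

From m ≡ 2 (mod 9) write m = 2 + 9t. Substituting into m ≡ 1 (mod 13) gives 9t ≡ 12 (mod 13), and since 9⁻¹ ≡ 3 (mod 13), t ≡ 10. Hence m ≡ 2 + 9·10 = 92 (mod 117).

92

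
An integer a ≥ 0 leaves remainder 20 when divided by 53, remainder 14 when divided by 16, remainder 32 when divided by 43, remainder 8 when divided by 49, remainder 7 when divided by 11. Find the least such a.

The moduli are pairwise coprime; N = 53·16·43·49·11 = 19654096.
N/53 = 370832; 370832 ≡ 44 (mod 53); 44·47 ≡ 1, so inverse 47.
N/16 = 1228381; 1228381 ≡ 13 (mod 16); 13·5 ≡ 1, so inverse 5.
N/43 = 457072; 457072 ≡ 25 (mod 43); 25·31 ≡ 1, so inverse 31.
N/49 = 401104; 401104 ≡ 39 (mod 49); 39·44 ≡ 1, so inverse 44.
N/11 = 1786736; 1786736 ≡ 6 (mod 11); 6·2 ≡ 1, so inverse 2.
a ≡ 20·370832·47 + 14·1228381·5 + 32·457072·31 + 8·401104·44 + 7·1786736·2 = 1054187086.
1054187086 mod 19654096 = 12519998.

12519998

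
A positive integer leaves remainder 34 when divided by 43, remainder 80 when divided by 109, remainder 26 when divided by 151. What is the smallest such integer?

599798

The moduli are pairwise coprime; N = 43·109·151 = 707737.
N/43 = 16459; 16459 ≡ 33 (mod 43); 33·30 ≡ 1, so inverse 30.
N/109 = 6493; 6493 ≡ 62 (mod 109); 62·51 ≡ 1, so inverse 51.
N/151 = 4687; 4687 ≡ 6 (mod 151); 6·126 ≡ 1, so inverse 126.
k ≡ 34·16459·30 + 80·6493·51 + 26·4687·126 = 58634232.
58634232 mod 707737 = 599798.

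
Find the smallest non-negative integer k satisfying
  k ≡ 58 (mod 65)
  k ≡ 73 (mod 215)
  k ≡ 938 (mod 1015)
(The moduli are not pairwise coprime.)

150143

gcd(65, 215) = 5 and 5 | (73 − 58), so the pair is consistent; merging gives k ≡ 2008 (mod 2795), where 2795 = lcm(65, 215).
gcd(2795, 1015) = 5 and 5 | (938 − 2008), so the pair is consistent; merging gives k ≡ 150143 (mod 567385), where 567385 = lcm(2795, 1015).
The solution is unique modulo lcm(65, 215, 1015) = 567385.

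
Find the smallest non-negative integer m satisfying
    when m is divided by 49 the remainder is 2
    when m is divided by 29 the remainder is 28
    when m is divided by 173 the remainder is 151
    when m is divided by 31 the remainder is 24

6538513

The moduli are pairwise coprime; N = 49·29·173·31 = 7620823.
N/49 = 155527; 155527 ≡ 1 (mod 49), inverse 1.
N/29 = 262787; 262787 ≡ 18 (mod 29); 18·21 ≡ 1, so inverse 21.
N/173 = 44051; 44051 ≡ 109 (mod 173); 109·100 ≡ 1, so inverse 100.
N/31 = 245833; 245833 ≡ 3 (mod 31); 3·21 ≡ 1, so inverse 21.
m ≡ 2·155527·1 + 28·262787·21 + 151·44051·100 + 24·245833·21 = 943899742.
943899742 mod 7620823 = 6538513.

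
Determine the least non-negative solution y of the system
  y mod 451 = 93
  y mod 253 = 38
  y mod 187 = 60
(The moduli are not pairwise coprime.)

gcd(451, 253) = 11 and 11 | (38 − 93), so the pair is consistent; merging gives y ≡ 544 (mod 10373), where 10373 = lcm(451, 253).
gcd(10373, 187) = 11 and 11 | (60 − 544), so the pair is consistent; merging gives y ≡ 31663 (mod 176341), where 176341 = lcm(10373, 187).
The solution is unique modulo lcm(451, 253, 187) = 176341.

31663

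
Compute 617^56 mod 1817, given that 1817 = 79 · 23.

855

Mod 79: 617 ≡ 64; 64^56 ≡ 65 (mod 79).
Mod 23: 617 ≡ 19; by Fermat, exponent reduces to 56 mod 22 = 12; 19^12 ≡ 4 (mod 23).
Combine by CRT: x ≡ 65 (mod 79), x ≡ 4 (mod 23) ⇒ x ≡ 855 (mod 1817).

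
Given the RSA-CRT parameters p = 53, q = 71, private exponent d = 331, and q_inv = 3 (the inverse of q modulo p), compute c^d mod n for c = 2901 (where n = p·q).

d_p = d mod (p−1) = 331 mod 52 = 19; d_q = d mod (q−1) = 51.
m₁ = c^(d_p) mod p: c ≡ 39 (mod 53), and 39^19 mod 53 = 27.
m₂ = c^(d_q) mod q: c ≡ 61 (mod 71), and 61^51 mod 71 = 56.
h = q_inv·(m₁ − m₂) mod p = 3·(27 − 56) mod 53 = 19.
m = m₂ + h·q = 56 + 19·71 = 1405.

1405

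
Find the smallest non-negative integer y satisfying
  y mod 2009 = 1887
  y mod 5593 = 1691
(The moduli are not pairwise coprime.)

1293674

gcd(2009, 5593) = 7 and 7 | (1691 − 1887), so the pair is consistent; merging gives y ≡ 1293674 (mod 1605191), where 1605191 = lcm(2009, 5593).
The solution is unique modulo lcm(2009, 5593) = 1605191.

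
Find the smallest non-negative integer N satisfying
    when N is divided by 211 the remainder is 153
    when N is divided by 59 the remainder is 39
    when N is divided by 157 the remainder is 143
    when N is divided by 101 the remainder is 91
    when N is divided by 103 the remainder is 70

17582584788

Combine the congruences pairwise.
From N ≡ 153 (mod 211) write N = 153 + 211t. Substituting into N ≡ 39 (mod 59) gives 211t ≡ 4 (mod 59), and since 34⁻¹ ≡ 33 (mod 59), t ≡ 14. Hence N ≡ 153 + 211·14 = 3107 (mod 12449).
From N ≡ 3107 (mod 12449) write N = 3107 + 12449t. Substituting into N ≡ 143 (mod 157) gives 12449t ≡ 19 (mod 157), and since 46⁻¹ ≡ 99 (mod 157), t ≡ 154. Hence N ≡ 3107 + 12449·154 = 1920253 (mod 1954493).
From N ≡ 1920253 (mod 1954493) write N = 1920253 + 1954493t. Substituting into N ≡ 91 (mod 101) gives 1954493t ≡ 50 (mod 101), and since 42⁻¹ ≡ 89 (mod 101), t ≡ 6. Hence N ≡ 1920253 + 1954493·6 = 13647211 (mod 197403793).
From N ≡ 13647211 (mod 197403793) write N = 13647211 + 197403793t. Substituting into N ≡ 70 (mod 103) gives 197403793t ≡ 50 (mod 103), and since 70⁻¹ ≡ 78 (mod 103), t ≡ 89. Hence N ≡ 13647211 + 197403793·89 = 17582584788 (mod 20332590679).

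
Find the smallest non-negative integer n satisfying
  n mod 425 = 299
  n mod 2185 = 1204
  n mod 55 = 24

gcd(425, 2185) = 5 and 5 | (1204 − 299), so the pair is consistent; merging gives n ≡ 169449 (mod 185725), where 185725 = lcm(425, 2185).
gcd(185725, 55) = 5 and 5 | (24 − 169449), so the pair is consistent; merging gives n ≡ 1655249 (mod 2042975), where 2042975 = lcm(185725, 55).
The solution is unique modulo lcm(425, 2185, 55) = 2042975.

1655249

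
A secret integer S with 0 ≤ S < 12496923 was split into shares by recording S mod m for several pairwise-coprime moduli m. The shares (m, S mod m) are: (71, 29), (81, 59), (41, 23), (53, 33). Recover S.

8896613

The moduli are pairwise coprime; N = 71·81·41·53 = 12496923.
N/71 = 176013; 176013 ≡ 4 (mod 71); 4·18 ≡ 1, so inverse 18.
N/81 = 154283; 154283 ≡ 59 (mod 81); 59·11 ≡ 1, so inverse 11.
N/41 = 304803; 304803 ≡ 9 (mod 41); 9·32 ≡ 1, so inverse 32.
N/53 = 235791; 235791 ≡ 47 (mod 53); 47·44 ≡ 1, so inverse 44.
S ≡ 29·176013·18 + 59·154283·11 + 23·304803·32 + 33·235791·44 = 758711993.
758711993 mod 12496923 = 8896613.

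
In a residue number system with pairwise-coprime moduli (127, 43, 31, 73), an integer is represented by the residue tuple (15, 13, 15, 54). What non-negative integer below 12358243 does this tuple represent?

7039371

From x ≡ 15 (mod 127) write x = 15 + 127t. Substituting into x ≡ 13 (mod 43) gives 127t ≡ 41 (mod 43), and since 41⁻¹ ≡ 21 (mod 43), t ≡ 1. Hence x ≡ 15 + 127·1 = 142 (mod 5461).
From x ≡ 142 (mod 5461) write x = 142 + 5461t. Substituting into x ≡ 15 (mod 31) gives 5461t ≡ 28 (mod 31), and since 5⁻¹ ≡ 25 (mod 31), t ≡ 18. Hence x ≡ 142 + 5461·18 = 98440 (mod 169291).
From x ≡ 98440 (mod 169291) write x = 98440 + 169291t. Substituting into x ≡ 54 (mod 73) gives 169291t ≡ 18 (mod 73), and since 4⁻¹ ≡ 55 (mod 73), t ≡ 41. Hence x ≡ 98440 + 169291·41 = 7039371 (mod 12358243).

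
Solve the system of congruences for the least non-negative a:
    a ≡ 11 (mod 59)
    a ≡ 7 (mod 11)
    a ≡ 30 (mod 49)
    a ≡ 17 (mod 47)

242678

The moduli are pairwise coprime; N = 59·11·49·47 = 1494647.
N/59 = 25333; 25333 ≡ 22 (mod 59); 22·51 ≡ 1, so inverse 51.
N/11 = 135877; 135877 ≡ 5 (mod 11); 5·9 ≡ 1, so inverse 9.
N/49 = 30503; 30503 ≡ 25 (mod 49); 25·2 ≡ 1, so inverse 2.
N/47 = 31801; 31801 ≡ 29 (mod 47); 29·13 ≡ 1, so inverse 13.
a ≡ 11·25333·51 + 7·135877·9 + 30·30503·2 + 17·31801·13 = 31630265.
31630265 mod 1494647 = 242678.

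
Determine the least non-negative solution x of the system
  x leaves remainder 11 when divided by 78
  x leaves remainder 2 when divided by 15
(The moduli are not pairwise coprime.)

167

gcd(78, 15) = 3 and 3 | (2 − 11), so the pair is consistent; merging gives x ≡ 167 (mod 390), where 390 = lcm(78, 15).
The solution is unique modulo lcm(78, 15) = 390.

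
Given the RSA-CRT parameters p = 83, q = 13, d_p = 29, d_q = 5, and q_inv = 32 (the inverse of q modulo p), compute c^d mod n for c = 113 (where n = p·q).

m₁ = c^(d_p) mod p: c ≡ 30 (mod 83), and 30^29 mod 83 = 40.
m₂ = c^(d_q) mod q: c ≡ 9 (mod 13), and 9^5 mod 13 = 3.
h = q_inv·(m₁ − m₂) mod p = 32·(40 − 3) mod 83 = 22.
m = m₂ + h·q = 3 + 22·13 = 289.

289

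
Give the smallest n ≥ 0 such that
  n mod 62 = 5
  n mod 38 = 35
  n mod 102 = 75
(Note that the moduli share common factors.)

gcd(62, 38) = 2 and 2 | (35 − 5), so the pair is consistent; merging gives n ≡ 377 (mod 1178), where 1178 = lcm(62, 38).
gcd(1178, 102) = 2 and 2 | (75 − 377), so the pair is consistent; merging gives n ≡ 13335 (mod 60078), where 60078 = lcm(1178, 102).
The solution is unique modulo lcm(62, 38, 102) = 60078.

13335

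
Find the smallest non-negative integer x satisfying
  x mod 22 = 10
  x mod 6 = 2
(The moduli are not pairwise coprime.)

gcd(22, 6) = 2 and 2 | (2 − 10), so the pair is consistent; merging gives x ≡ 32 (mod 66), where 66 = lcm(22, 6).
The solution is unique modulo lcm(22, 6) = 66.

32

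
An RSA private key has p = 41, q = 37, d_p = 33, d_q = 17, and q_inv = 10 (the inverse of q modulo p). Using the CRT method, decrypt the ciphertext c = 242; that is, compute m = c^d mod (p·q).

m₁ = c^(d_p) mod p: c ≡ 37 (mod 41), and 37^33 mod 41 = 18.
m₂ = c^(d_q) mod q: c ≡ 20 (mod 37), and 20^17 mod 37 = 24.
h = q_inv·(m₁ − m₂) mod p = 10·(18 − 24) mod 41 = 22.
m = m₂ + h·q = 24 + 22·37 = 838.

838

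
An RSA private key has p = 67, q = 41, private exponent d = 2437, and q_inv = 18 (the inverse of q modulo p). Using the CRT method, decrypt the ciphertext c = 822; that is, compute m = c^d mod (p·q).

d_p = d mod (p−1) = 2437 mod 66 = 61; d_q = d mod (q−1) = 37.
m₁ = c^(d_p) mod p: c ≡ 18 (mod 67), and 18^61 mod 67 = 2.
m₂ = c^(d_q) mod q: c ≡ 2 (mod 41), and 2^37 mod 41 = 36.
h = q_inv·(m₁ − m₂) mod p = 18·(2 − 36) mod 67 = 58.
m = m₂ + h·q = 36 + 58·41 = 2414.

2414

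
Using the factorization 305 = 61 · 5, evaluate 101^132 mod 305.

1

Mod 61: 101 ≡ 40; by Fermat, exponent reduces to 132 mod 60 = 12; 40^12 ≡ 1 (mod 61).
Mod 5: 101 ≡ 1; since 4 | 132, by Fermat 1^132 ≡ 1 (mod 5).
Combine by CRT: x ≡ 1 (mod 61), x ≡ 1 (mod 5) ⇒ x ≡ 1 (mod 305).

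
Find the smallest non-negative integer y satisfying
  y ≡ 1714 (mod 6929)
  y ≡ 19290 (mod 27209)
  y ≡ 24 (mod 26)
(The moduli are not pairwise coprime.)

1706248

gcd(6929, 27209) = 169 and 169 | (19290 − 1714), so the pair is consistent; merging gives y ≡ 590679 (mod 1115569), where 1115569 = lcm(6929, 27209).
gcd(1115569, 26) = 13 and 13 | (24 − 590679), so the pair is consistent; merging gives y ≡ 1706248 (mod 2231138), where 2231138 = lcm(1115569, 26).
The solution is unique modulo lcm(6929, 27209, 26) = 2231138.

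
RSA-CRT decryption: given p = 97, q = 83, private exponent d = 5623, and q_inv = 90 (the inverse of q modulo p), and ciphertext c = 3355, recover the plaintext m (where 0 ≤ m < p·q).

d_p = d mod (p−1) = 5623 mod 96 = 55; d_q = d mod (q−1) = 47.
m₁ = c^(d_p) mod p: c ≡ 57 (mod 97), and 57^55 mod 97 = 92.
m₂ = c^(d_q) mod q: c ≡ 35 (mod 83), and 35^47 mod 83 = 32.
h = q_inv·(m₁ − m₂) mod p = 90·(92 − 32) mod 97 = 65.
m = m₂ + h·q = 32 + 65·83 = 5427.

5427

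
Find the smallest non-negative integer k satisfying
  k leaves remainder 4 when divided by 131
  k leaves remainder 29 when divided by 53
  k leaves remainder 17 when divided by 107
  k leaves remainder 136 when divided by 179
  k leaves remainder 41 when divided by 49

The moduli are pairwise coprime; N = 131·53·107·179·49 = 6515984671.
N/131 = 49740341; 49740341 ≡ 34 (mod 131); 34·27 ≡ 1, so inverse 27.
N/53 = 122943107; 122943107 ≡ 14 (mod 53); 14·19 ≡ 1, so inverse 19.
N/107 = 60897053; 60897053 ≡ 36 (mod 107); 36·3 ≡ 1, so inverse 3.
N/179 = 36402149; 36402149 ≡ 172 (mod 179); 172·51 ≡ 1, so inverse 51.
N/49 = 132979279; 132979279 ≡ 41 (mod 49); 41·6 ≡ 1, so inverse 6.
k ≡ 4·49740341·27 + 29·122943107·19 + 17·60897053·3 + 136·36402149·51 + 41·132979279·6 = 361417566586.
361417566586 mod 6515984671 = 3038409681.

3038409681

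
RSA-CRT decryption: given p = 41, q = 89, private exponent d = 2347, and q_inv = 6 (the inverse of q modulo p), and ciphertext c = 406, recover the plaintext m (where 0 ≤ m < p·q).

d_p = d mod (p−1) = 2347 mod 40 = 27; d_q = d mod (q−1) = 59.
m₁ = c^(d_p) mod p: c ≡ 37 (mod 41), and 37^27 mod 41 = 16.
m₂ = c^(d_q) mod q: c ≡ 50 (mod 89), and 50^59 mod 89 = 25.
h = q_inv·(m₁ − m₂) mod p = 6·(16 − 25) mod 41 = 28.
m = m₂ + h·q = 25 + 28·89 = 2517.

2517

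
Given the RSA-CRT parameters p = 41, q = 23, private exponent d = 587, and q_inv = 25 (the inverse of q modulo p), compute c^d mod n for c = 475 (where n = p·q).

d_p = d mod (p−1) = 587 mod 40 = 27; d_q = d mod (q−1) = 15.
m₁ = c^(d_p) mod p: c ≡ 24 (mod 41), and 24^27 mod 41 = 13.
m₂ = c^(d_q) mod q: c ≡ 15 (mod 23), and 15^15 mod 23 = 21.
h = q_inv·(m₁ − m₂) mod p = 25·(13 − 21) mod 41 = 5.
m = m₂ + h·q = 21 + 5·23 = 136.

136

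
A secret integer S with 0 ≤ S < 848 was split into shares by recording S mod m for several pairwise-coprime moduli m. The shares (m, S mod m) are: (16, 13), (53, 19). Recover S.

From S ≡ 13 (mod 16) write S = 13 + 16t. Substituting into S ≡ 19 (mod 53) gives 16t ≡ 6 (mod 53), and since 16⁻¹ ≡ 10 (mod 53), t ≡ 7. Hence S ≡ 13 + 16·7 = 125 (mod 848).

125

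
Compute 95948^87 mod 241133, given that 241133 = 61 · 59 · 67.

80357

Mod 61: 95948 ≡ 56; by Fermat, exponent reduces to 87 mod 60 = 27; 56^27 ≡ 20 (mod 61).
Mod 59: 95948 ≡ 14; by Fermat, exponent reduces to 87 mod 58 = 29; 14^29 ≡ 58 (mod 59).
Mod 67: 95948 ≡ 4; by Fermat, exponent reduces to 87 mod 66 = 21; 4^21 ≡ 24 (mod 67).
Combine by CRT: x ≡ 20 (mod 61), x ≡ 58 (mod 59), x ≡ 24 (mod 67) ⇒ x ≡ 80357 (mod 241133).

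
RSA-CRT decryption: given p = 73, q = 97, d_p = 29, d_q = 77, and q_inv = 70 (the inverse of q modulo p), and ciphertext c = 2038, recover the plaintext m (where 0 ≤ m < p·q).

m₁ = c^(d_p) mod p: c ≡ 67 (mod 73), and 67^29 mod 73 = 50.
m₂ = c^(d_q) mod q: c ≡ 1 (mod 97), and 1^77 mod 97 = 1.
h = q_inv·(m₁ − m₂) mod p = 70·(50 − 1) mod 73 = 72.
m = m₂ + h·q = 1 + 72·97 = 6985.

6985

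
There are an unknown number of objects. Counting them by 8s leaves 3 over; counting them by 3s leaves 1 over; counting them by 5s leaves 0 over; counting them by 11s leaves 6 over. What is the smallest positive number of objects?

1315

From N ≡ 3 (mod 8) write N = 3 + 8t. Substituting into N ≡ 1 (mod 3) gives 8t ≡ 1 (mod 3), and since 2⁻¹ ≡ 2 (mod 3), t ≡ 2. Hence N ≡ 3 + 8·2 = 19 (mod 24).
From N ≡ 19 (mod 24) write N = 19 + 24t. Substituting into N ≡ 0 (mod 5) gives 24t ≡ 1 (mod 5), and since 4⁻¹ ≡ 4 (mod 5), t ≡ 4. Hence N ≡ 19 + 24·4 = 115 (mod 120).
From N ≡ 115 (mod 120) write N = 115 + 120t. Substituting into N ≡ 6 (mod 11) gives 120t ≡ 1 (mod 11), and since 10⁻¹ ≡ 10 (mod 11), t ≡ 10. Hence N ≡ 115 + 120·10 = 1315 (mod 1320).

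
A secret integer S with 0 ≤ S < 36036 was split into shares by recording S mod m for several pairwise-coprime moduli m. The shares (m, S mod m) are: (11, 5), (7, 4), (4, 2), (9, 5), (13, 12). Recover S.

13766

From S ≡ 5 (mod 11) write S = 5 + 11t. Substituting into S ≡ 4 (mod 7) gives 11t ≡ 6 (mod 7), and since 4⁻¹ ≡ 2 (mod 7), t ≡ 5. Hence S ≡ 5 + 11·5 = 60 (mod 77).
From S ≡ 60 (mod 77) write S = 60 + 77t. Substituting into S ≡ 2 (mod 4) gives 77t ≡ 2 (mod 4), and since 1⁻¹ ≡ 1 (mod 4), t ≡ 2. Hence S ≡ 60 + 77·2 = 214 (mod 308).
From S ≡ 214 (mod 308) write S = 214 + 308t. Substituting into S ≡ 5 (mod 9) gives 308t ≡ 7 (mod 9), and since 2⁻¹ ≡ 5 (mod 9), t ≡ 8. Hence S ≡ 214 + 308·8 = 2678 (mod 2772).
From S ≡ 2678 (mod 2772) write S = 2678 + 2772t. Substituting into S ≡ 12 (mod 13) gives 2772t ≡ 12 (mod 13), and since 3⁻¹ ≡ 9 (mod 13), t ≡ 4. Hence S ≡ 2678 + 2772·4 = 13766 (mod 36036).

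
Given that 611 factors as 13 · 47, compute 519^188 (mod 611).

157

Mod 13: 519 ≡ 12; by Fermat, exponent reduces to 188 mod 12 = 8; 12^8 ≡ 1 (mod 13).
Mod 47: 519 ≡ 2; by Fermat, exponent reduces to 188 mod 46 = 4; 2^4 ≡ 16 (mod 47).
Combine by CRT: x ≡ 1 (mod 13), x ≡ 16 (mod 47) ⇒ x ≡ 157 (mod 611).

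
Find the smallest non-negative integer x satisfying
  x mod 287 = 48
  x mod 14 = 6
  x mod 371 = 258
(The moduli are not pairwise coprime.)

6936

gcd(287, 14) = 7 and 7 | (6 − 48), so the pair is consistent; merging gives x ≡ 48 (mod 574), where 574 = lcm(287, 14).
gcd(574, 371) = 7 and 7 | (258 − 48), so the pair is consistent; merging gives x ≡ 6936 (mod 30422), where 30422 = lcm(574, 371).
The solution is unique modulo lcm(287, 14, 371) = 30422.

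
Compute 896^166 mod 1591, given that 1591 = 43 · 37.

Mod 43: 896 ≡ 36; by Fermat, exponent reduces to 166 mod 42 = 40; 36^40 ≡ 36 (mod 43).
Mod 37: 896 ≡ 8; by Fermat, exponent reduces to 166 mod 36 = 22; 8^22 ≡ 11 (mod 37).
Combine by CRT: x ≡ 36 (mod 43), x ≡ 11 (mod 37) ⇒ x ≡ 122 (mod 1591).

122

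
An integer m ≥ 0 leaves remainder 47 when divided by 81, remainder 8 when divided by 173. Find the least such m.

Combine the congruences pairwise.
From m ≡ 47 (mod 81) write m = 47 + 81t. Substituting into m ≡ 8 (mod 173) gives 81t ≡ 134 (mod 173), and since 81⁻¹ ≡ 47 (mod 173), t ≡ 70. Hence m ≡ 47 + 81·70 = 5717 (mod 14013).

5717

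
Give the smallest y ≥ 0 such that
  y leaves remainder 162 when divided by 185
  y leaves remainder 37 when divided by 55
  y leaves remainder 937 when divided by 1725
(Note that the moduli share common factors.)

37162

gcd(185, 55) = 5 and 5 | (37 − 162), so the pair is consistent; merging gives y ≡ 532 (mod 2035), where 2035 = lcm(185, 55).
gcd(2035, 1725) = 5 and 5 | (937 − 532), so the pair is consistent; merging gives y ≡ 37162 (mod 702075), where 702075 = lcm(2035, 1725).
The solution is unique modulo lcm(185, 55, 1725) = 702075.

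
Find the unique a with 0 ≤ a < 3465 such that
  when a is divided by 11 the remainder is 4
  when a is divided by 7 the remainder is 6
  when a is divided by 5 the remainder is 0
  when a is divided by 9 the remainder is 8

Combine the congruences pairwise.
From a ≡ 4 (mod 11) write a = 4 + 11t. Substituting into a ≡ 6 (mod 7) gives 11t ≡ 2 (mod 7), and since 4⁻¹ ≡ 2 (mod 7), t ≡ 4. Hence a ≡ 4 + 11·4 = 48 (mod 77).
From a ≡ 48 (mod 77) write a = 48 + 77t. Substituting into a ≡ 0 (mod 5) gives 77t ≡ 2 (mod 5), and since 2⁻¹ ≡ 3 (mod 5), t ≡ 1. Hence a ≡ 48 + 77·1 = 125 (mod 385).
From a ≡ 125 (mod 385) write a = 125 + 385t. Substituting into a ≡ 8 (mod 9) gives 385t ≡ 0 (mod 9), and since 7⁻¹ ≡ 4 (mod 9), t ≡ 0. Hence a ≡ 125 + 385·0 = 125 (mod 3465).

125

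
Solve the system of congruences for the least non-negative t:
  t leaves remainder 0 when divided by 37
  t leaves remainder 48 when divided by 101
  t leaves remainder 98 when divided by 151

From t ≡ 0 (mod 37) write t = 0 + 37s. Substituting into t ≡ 48 (mod 101) gives 37s ≡ 48 (mod 101), and since 37⁻¹ ≡ 71 (mod 101), s ≡ 75. Hence t ≡ 0 + 37·75 = 2775 (mod 3737).
From t ≡ 2775 (mod 3737) write t = 2775 + 3737s. Substituting into t ≡ 98 (mod 151) gives 3737s ≡ 41 (mod 151), and since 113⁻¹ ≡ 147 (mod 151), s ≡ 138. Hence t ≡ 2775 + 3737·138 = 518481 (mod 564287).

518481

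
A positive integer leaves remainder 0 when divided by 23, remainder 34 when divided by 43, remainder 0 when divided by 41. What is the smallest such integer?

The moduli are pairwise coprime; N = 23·43·41 = 40549.
N/23 = 1763; 1763 ≡ 15 (mod 23); 15·20 ≡ 1, so inverse 20.
N/43 = 943; 943 ≡ 40 (mod 43); 40·14 ≡ 1, so inverse 14.
N/41 = 989; 989 ≡ 5 (mod 41); 5·33 ≡ 1, so inverse 33.
t ≡ 0·1763·20 + 34·943·14 + 0·989·33 = 448868.
448868 mod 40549 = 2829.

2829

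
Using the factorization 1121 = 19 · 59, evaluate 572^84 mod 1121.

Mod 19: 572 ≡ 2; by Fermat, exponent reduces to 84 mod 18 = 12; 2^12 ≡ 11 (mod 19).
Mod 59: 572 ≡ 41; by Fermat, exponent reduces to 84 mod 58 = 26; 41^26 ≡ 46 (mod 59).
Combine by CRT: x ≡ 11 (mod 19), x ≡ 46 (mod 59) ⇒ x ≡ 695 (mod 1121).

695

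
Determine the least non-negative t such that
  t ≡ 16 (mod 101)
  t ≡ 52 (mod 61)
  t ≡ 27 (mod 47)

86977

The moduli are pairwise coprime; N = 101·61·47 = 289567.
N/101 = 2867; 2867 ≡ 39 (mod 101); 39·57 ≡ 1, so inverse 57.
N/61 = 4747; 4747 ≡ 50 (mod 61); 50·11 ≡ 1, so inverse 11.
N/47 = 6161; 6161 ≡ 4 (mod 47); 4·12 ≡ 1, so inverse 12.
t ≡ 16·2867·57 + 52·4747·11 + 27·6161·12 = 7326152.
7326152 mod 289567 = 86977.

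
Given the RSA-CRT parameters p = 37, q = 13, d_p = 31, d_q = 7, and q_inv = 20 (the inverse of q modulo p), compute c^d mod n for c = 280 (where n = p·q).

m₁ = c^(d_p) mod p: c ≡ 21 (mod 37), and 21^31 mod 37 = 28.
m₂ = c^(d_q) mod q: c ≡ 7 (mod 13), and 7^7 mod 13 = 6.
h = q_inv·(m₁ − m₂) mod p = 20·(28 − 6) mod 37 = 33.
m = m₂ + h·q = 6 + 33·13 = 435.

435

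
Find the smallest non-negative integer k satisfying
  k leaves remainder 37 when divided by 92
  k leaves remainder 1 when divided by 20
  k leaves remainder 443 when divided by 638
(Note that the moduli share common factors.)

Combine the congruences pairwise.
gcd(92, 20) = 4 and 4 | (1 − 37), so the pair is consistent; merging gives k ≡ 221 (mod 460), where 460 = lcm(92, 20).
gcd(460, 638) = 2 and 2 | (443 − 221), so the pair is consistent; merging gives k ≡ 141441 (mod 146740), where 146740 = lcm(460, 638).
The solution is unique modulo lcm(92, 20, 638) = 146740.

141441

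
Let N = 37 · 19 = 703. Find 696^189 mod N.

702

Mod 37: 696 ≡ 30; by Fermat, exponent reduces to 189 mod 36 = 9; 30^9 ≡ 36 (mod 37).
Mod 19: 696 ≡ 12; by Fermat, exponent reduces to 189 mod 18 = 9; 12^9 ≡ 18 (mod 19).
Combine by CRT: x ≡ 36 (mod 37), x ≡ 18 (mod 19) ⇒ x ≡ 702 (mod 703).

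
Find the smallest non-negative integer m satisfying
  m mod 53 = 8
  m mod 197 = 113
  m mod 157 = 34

701039

From m ≡ 8 (mod 53) write m = 8 + 53t. Substituting into m ≡ 113 (mod 197) gives 53t ≡ 105 (mod 197), and since 53⁻¹ ≡ 171 (mod 197), t ≡ 28. Hence m ≡ 8 + 53·28 = 1492 (mod 10441).
From m ≡ 1492 (mod 10441) write m = 1492 + 10441t. Substituting into m ≡ 34 (mod 157) gives 10441t ≡ 112 (mod 157), and since 79⁻¹ ≡ 2 (mod 157), t ≡ 67. Hence m ≡ 1492 + 10441·67 = 701039 (mod 1639237).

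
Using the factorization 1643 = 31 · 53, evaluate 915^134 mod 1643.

963

Mod 31: 915 ≡ 16; by Fermat, exponent reduces to 134 mod 30 = 14; 16^14 ≡ 2 (mod 31).
Mod 53: 915 ≡ 14; by Fermat, exponent reduces to 134 mod 52 = 30; 14^30 ≡ 9 (mod 53).
Combine by CRT: x ≡ 2 (mod 31), x ≡ 9 (mod 53) ⇒ x ≡ 963 (mod 1643).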